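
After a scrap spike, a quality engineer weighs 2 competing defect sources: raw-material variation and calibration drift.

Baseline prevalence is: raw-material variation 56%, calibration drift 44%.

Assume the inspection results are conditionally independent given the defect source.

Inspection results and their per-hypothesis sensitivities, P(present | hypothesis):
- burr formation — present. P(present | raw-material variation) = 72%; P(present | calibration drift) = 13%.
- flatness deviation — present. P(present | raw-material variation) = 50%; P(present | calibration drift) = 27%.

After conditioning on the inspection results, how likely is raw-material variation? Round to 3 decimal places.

Multiply each prior by the joint likelihood of the inspection result pattern:
  raw-material variation: 0.56 × 0.72 × 0.50 = 0.2016
  calibration drift: 0.44 × 0.13 × 0.27 = 0.015444
Normalizing constant Z = 0.2016 + 0.015444 = 0.21704.
P(raw-material variation | evidence) = 0.2016 / 0.21704 ≈ 0.929.

0.929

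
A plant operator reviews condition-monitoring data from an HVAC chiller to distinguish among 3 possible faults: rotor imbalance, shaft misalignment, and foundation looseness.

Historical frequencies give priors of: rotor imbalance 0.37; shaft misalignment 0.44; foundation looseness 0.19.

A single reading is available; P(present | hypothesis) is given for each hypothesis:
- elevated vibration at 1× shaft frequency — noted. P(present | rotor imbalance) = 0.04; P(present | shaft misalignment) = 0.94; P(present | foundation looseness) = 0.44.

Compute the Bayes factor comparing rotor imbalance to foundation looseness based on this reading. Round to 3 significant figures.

The Bayes factor is the ratio of the two likelihoods.
  rotor imbalance: 0.04
  foundation looseness: 0.44
Bayes factor = 0.04 / 0.44 ≈ 0.0909

0.0909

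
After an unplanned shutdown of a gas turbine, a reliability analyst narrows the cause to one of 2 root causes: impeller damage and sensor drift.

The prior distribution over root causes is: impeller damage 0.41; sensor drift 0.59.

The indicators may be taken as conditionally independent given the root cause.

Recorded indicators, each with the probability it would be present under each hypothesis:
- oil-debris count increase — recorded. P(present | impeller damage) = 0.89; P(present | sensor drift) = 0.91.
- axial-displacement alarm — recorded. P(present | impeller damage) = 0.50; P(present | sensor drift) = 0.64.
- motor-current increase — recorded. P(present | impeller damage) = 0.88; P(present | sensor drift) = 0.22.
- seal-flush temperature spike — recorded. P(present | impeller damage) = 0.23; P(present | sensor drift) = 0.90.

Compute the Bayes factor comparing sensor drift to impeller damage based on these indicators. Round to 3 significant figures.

The Bayes factor is the ratio of the joint likelihoods of the indicator pattern under the two hypotheses.
  sensor drift: 0.91 × 0.64 × 0.22 × 0.90 = 0.11532
  impeller damage: 0.89 × 0.50 × 0.88 × 0.23 = 0.090068
Bayes factor = 0.11532 / 0.090068 ≈ 1.28

1.28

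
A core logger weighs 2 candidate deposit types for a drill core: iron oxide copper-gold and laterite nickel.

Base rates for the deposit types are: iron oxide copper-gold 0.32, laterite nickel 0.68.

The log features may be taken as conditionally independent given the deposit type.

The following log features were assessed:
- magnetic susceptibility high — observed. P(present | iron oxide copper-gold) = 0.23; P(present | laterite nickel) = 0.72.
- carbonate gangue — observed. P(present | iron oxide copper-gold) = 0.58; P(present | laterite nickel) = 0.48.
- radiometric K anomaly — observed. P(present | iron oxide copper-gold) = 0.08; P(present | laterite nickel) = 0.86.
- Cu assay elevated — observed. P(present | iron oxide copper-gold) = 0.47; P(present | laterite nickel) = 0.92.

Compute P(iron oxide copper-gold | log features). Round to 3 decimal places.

0.009

Multiply each prior by the joint likelihood of the log feature pattern:
  iron oxide copper-gold: 0.32 × 0.23 × 0.58 × 0.08 × 0.47 = 0.0016051
  laterite nickel: 0.68 × 0.72 × 0.48 × 0.86 × 0.92 = 0.18594
Normalizing constant Z = 0.0016051 + 0.18594 = 0.18754.
P(iron oxide copper-gold | evidence) = 0.0016051 / 0.18754 ≈ 0.009.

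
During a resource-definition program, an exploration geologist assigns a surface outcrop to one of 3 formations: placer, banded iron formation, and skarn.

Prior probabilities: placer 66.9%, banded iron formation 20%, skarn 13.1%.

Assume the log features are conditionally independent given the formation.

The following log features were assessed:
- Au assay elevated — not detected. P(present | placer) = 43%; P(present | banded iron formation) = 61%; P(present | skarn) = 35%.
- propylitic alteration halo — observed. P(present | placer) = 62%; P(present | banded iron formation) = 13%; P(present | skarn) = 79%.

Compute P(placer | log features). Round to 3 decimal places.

By Bayes' rule with conditional independence, the unnormalized weight for each hypothesis is prior × ∏ likelihoods (using 1 − P(present | H) for each absent log feature):
  placer: 0.669 × (1 − 0.43) × 0.62 = 0.23642
  banded iron formation: 0.200 × (1 − 0.61) × 0.13 = 0.01014
  skarn: 0.131 × (1 − 0.35) × 0.79 = 0.067269
The unnormalized weights sum to 0.31383.
P(placer | evidence) = 0.23642 / 0.31383 ≈ 0.753.

0.753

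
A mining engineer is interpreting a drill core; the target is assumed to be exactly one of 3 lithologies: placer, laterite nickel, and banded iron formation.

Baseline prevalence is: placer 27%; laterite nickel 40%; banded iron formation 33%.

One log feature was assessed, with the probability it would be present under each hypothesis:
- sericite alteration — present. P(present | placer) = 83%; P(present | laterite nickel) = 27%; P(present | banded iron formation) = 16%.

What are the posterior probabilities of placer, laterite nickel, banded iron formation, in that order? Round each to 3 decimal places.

0.582, 0.281, 0.137

By Bayes' rule, the unnormalized weight for each hypothesis is prior × likelihood:
  placer: 0.27 × 0.83 = 0.2241
  laterite nickel: 0.40 × 0.27 = 0.108
  banded iron formation: 0.33 × 0.16 = 0.0528
Normalizing constant Z = 0.2241 + 0.108 + 0.0528 = 0.3849.
P(placer | evidence) = 0.2241 / 0.3849 ≈ 0.582
P(laterite nickel | evidence) = 0.108 / 0.3849 ≈ 0.281
P(banded iron formation | evidence) = 0.0528 / 0.3849 ≈ 0.137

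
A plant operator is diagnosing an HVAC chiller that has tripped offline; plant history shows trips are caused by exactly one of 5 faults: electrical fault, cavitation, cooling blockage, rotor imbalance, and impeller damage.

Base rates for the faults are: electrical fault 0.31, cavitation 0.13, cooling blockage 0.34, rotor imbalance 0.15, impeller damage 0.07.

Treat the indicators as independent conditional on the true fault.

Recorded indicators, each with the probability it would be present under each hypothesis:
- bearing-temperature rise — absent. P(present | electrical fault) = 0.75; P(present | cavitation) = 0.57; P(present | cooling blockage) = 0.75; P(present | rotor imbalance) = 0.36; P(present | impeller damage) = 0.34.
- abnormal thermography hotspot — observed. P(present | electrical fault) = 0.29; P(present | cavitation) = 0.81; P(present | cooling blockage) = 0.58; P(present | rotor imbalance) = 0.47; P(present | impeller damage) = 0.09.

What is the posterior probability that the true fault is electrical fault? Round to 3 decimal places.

0.135

Multiply each prior by the joint likelihood of the indicator pattern (using 1 − P(present | H) for each absent indicator):
  electrical fault: 0.31 × (1 − 0.75) × 0.29 = 0.022475
  cavitation: 0.13 × (1 − 0.57) × 0.81 = 0.045279
  cooling blockage: 0.34 × (1 − 0.75) × 0.58 = 0.0493
  rotor imbalance: 0.15 × (1 − 0.36) × 0.47 = 0.04512
  impeller damage: 0.07 × (1 − 0.34) × 0.09 = 0.004158
Marginal likelihood of the evidence = 0.16633.
P(electrical fault | evidence) = 0.022475 / 0.16633 ≈ 0.135.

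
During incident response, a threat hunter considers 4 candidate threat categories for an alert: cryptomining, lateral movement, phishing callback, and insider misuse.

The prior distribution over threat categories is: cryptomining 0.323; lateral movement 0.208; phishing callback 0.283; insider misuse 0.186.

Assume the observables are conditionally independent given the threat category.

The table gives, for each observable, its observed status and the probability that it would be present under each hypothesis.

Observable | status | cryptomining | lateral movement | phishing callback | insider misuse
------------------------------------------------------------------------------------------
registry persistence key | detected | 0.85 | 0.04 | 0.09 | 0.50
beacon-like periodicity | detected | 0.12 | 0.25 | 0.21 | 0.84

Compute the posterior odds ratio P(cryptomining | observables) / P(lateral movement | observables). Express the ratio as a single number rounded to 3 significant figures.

15.8

Unnormalized posterior weight (prior times the observable likelihoods) for each of the two hypotheses:
  cryptomining: 0.323 × 0.85 × 0.12 = 0.032946
  lateral movement: 0.208 × 0.04 × 0.25 = 0.00208
Posterior odds = 0.032946 / 0.00208 ≈ 15.8.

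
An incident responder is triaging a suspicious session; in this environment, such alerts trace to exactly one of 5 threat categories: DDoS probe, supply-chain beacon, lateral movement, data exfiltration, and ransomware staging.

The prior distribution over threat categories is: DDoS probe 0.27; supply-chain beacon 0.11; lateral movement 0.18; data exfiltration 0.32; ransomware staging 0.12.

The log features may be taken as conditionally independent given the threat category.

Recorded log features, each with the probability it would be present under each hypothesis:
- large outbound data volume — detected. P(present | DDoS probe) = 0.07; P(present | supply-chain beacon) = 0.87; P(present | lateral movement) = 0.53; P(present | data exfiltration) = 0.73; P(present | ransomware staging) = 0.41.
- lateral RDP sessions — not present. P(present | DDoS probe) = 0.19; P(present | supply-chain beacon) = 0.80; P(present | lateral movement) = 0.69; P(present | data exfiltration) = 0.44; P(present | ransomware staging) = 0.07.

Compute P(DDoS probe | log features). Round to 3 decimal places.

Multiply each prior by the joint likelihood of the log feature pattern (using 1 − P(present | H) for each absent log feature):
  DDoS probe: 0.27 × 0.07 × (1 − 0.19) = 0.015309
  supply-chain beacon: 0.11 × 0.87 × (1 − 0.80) = 0.01914
  lateral movement: 0.18 × 0.53 × (1 − 0.69) = 0.029574
  data exfiltration: 0.32 × 0.73 × (1 − 0.44) = 0.13082
  ransomware staging: 0.12 × 0.41 × (1 − 0.07) = 0.045756
Normalizing constant Z = 0.015309 + 0.01914 + 0.029574 + 0.13082 + 0.045756 = 0.2406.
P(DDoS probe | evidence) = 0.015309 / 0.2406 ≈ 0.064.

0.064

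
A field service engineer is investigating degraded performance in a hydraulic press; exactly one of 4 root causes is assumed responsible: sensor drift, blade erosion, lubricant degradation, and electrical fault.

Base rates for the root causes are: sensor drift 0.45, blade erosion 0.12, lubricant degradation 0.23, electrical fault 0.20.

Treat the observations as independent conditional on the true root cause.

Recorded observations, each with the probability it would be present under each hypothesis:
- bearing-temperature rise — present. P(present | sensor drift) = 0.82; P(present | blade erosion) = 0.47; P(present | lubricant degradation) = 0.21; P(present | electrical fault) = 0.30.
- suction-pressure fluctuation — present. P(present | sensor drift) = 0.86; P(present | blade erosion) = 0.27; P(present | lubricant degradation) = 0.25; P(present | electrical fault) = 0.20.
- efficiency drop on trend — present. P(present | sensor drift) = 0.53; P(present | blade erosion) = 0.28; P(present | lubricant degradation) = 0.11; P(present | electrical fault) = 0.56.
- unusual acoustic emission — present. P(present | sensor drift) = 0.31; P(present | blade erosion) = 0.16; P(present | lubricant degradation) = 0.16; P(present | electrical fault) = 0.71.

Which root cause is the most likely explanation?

Multiply each prior by the joint likelihood of the evidence pattern:
  sensor drift: 0.45 × 0.82 × 0.86 × 0.53 × 0.31 = 0.052139
  blade erosion: 0.12 × 0.47 × 0.27 × 0.28 × 0.16 = 0.00068221
  lubricant degradation: 0.23 × 0.21 × 0.25 × 0.11 × 0.16 = 0.00021252
  electrical fault: 0.20 × 0.30 × 0.20 × 0.56 × 0.71 = 0.0047712
The unnormalized weights sum to 0.057805.
P(sensor drift | evidence) ≈ 0.052139 / 0.057805 ≈ 0.902
P(blade erosion | evidence) ≈ 0.00068221 / 0.057805 ≈ 0.012
P(lubricant degradation | evidence) ≈ 0.00021252 / 0.057805 ≈ 0.004
P(electrical fault | evidence) ≈ 0.0047712 / 0.057805 ≈ 0.083
The largest is 0.902, so sensor drift is most probable.

sensor drift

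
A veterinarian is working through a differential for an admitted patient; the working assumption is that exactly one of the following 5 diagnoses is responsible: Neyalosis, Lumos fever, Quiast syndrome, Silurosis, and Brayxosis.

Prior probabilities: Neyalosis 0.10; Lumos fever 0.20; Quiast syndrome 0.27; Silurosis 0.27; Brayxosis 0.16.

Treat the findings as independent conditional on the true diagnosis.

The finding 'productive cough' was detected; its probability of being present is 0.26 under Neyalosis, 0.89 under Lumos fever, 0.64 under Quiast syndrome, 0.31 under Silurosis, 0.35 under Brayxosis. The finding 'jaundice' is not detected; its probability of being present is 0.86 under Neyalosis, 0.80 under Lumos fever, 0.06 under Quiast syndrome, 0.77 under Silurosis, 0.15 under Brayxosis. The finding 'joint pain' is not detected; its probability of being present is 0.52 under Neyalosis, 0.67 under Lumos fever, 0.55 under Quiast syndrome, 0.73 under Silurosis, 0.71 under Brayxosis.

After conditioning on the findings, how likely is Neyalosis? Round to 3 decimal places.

0.017

By Bayes' rule with conditional independence, the unnormalized weight for each hypothesis is prior × ∏ likelihoods (using 1 − P(present | H) for each absent finding):
  Neyalosis: 0.10 × 0.26 × (1 − 0.86) × (1 − 0.52) = 0.0017472
  Lumos fever: 0.20 × 0.89 × (1 − 0.80) × (1 − 0.67) = 0.011748
  Quiast syndrome: 0.27 × 0.64 × (1 − 0.06) × (1 − 0.55) = 0.073094
  Silurosis: 0.27 × 0.31 × (1 − 0.77) × (1 − 0.73) = 0.0051978
  Brayxosis: 0.16 × 0.35 × (1 − 0.15) × (1 − 0.71) = 0.013804
Normalizing constant Z = 0.0017472 + 0.011748 + 0.073094 + 0.0051978 + 0.013804 = 0.10559.
P(Neyalosis | evidence) = 0.0017472 / 0.10559 ≈ 0.017.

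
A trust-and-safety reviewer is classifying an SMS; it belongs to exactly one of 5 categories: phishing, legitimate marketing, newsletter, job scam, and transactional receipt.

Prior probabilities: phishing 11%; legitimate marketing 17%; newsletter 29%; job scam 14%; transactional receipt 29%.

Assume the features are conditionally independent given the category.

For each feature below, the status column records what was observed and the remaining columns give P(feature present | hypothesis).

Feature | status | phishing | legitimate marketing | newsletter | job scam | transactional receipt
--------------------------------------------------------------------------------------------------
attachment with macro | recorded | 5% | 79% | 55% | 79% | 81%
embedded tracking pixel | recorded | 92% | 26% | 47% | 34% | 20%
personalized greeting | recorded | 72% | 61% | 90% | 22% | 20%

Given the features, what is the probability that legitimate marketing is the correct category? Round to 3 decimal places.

Multiply each prior by the joint likelihood of the feature pattern:
  phishing: 0.11 × 0.05 × 0.92 × 0.72 = 0.0036432
  legitimate marketing: 0.17 × 0.79 × 0.26 × 0.61 = 0.0213
  newsletter: 0.29 × 0.55 × 0.47 × 0.90 = 0.067469
  job scam: 0.14 × 0.79 × 0.34 × 0.22 = 0.0082729
  transactional receipt: 0.29 × 0.81 × 0.20 × 0.20 = 0.009396
Normalizing constant Z = 0.0036432 + 0.0213 + 0.067469 + 0.0082729 + 0.009396 = 0.11008.
P(legitimate marketing | evidence) = 0.0213 / 0.11008 ≈ 0.193.

0.193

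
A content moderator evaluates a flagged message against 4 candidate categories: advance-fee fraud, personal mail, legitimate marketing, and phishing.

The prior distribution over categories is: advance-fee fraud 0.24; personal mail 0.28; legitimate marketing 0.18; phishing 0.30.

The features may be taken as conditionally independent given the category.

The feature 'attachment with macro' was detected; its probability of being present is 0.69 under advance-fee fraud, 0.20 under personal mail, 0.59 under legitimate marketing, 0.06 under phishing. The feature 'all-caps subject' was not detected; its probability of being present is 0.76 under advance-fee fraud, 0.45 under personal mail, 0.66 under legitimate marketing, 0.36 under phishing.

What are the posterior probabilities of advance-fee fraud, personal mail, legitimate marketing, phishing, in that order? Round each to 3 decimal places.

For each hypothesis, the unnormalized posterior weight is prior × product of the feature likelihoods (using 1 − P(present | H) for each absent feature):
  advance-fee fraud: 0.24 × 0.69 × (1 − 0.76) = 0.039744
  personal mail: 0.28 × 0.20 × (1 − 0.45) = 0.0308
  legitimate marketing: 0.18 × 0.59 × (1 − 0.66) = 0.036108
  phishing: 0.30 × 0.06 × (1 − 0.36) = 0.01152
Marginal likelihood of the evidence = 0.11817.
P(advance-fee fraud | evidence) = 0.039744 / 0.11817 ≈ 0.336
P(personal mail | evidence) = 0.0308 / 0.11817 ≈ 0.261
P(legitimate marketing | evidence) = 0.036108 / 0.11817 ≈ 0.306
P(phishing | evidence) = 0.01152 / 0.11817 ≈ 0.097

0.336, 0.261, 0.306, 0.097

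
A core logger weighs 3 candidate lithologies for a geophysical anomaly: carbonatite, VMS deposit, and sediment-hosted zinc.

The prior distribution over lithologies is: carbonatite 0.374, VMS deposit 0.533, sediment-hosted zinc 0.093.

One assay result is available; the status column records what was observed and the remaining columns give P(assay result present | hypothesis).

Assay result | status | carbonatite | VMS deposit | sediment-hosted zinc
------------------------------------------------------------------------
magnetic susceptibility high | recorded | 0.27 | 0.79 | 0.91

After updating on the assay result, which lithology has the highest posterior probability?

VMS deposit

For each hypothesis, the unnormalized posterior weight is prior × likelihood:
  carbonatite: 0.374 × 0.27 = 0.10098
  VMS deposit: 0.533 × 0.79 = 0.42107
  sediment-hosted zinc: 0.093 × 0.91 = 0.08463
Marginal likelihood of the evidence = 0.60668.
P(carbonatite | evidence) ≈ 0.10098 / 0.60668 ≈ 0.166
P(VMS deposit | evidence) ≈ 0.42107 / 0.60668 ≈ 0.694
P(sediment-hosted zinc | evidence) ≈ 0.08463 / 0.60668 ≈ 0.139
The largest is 0.694, so VMS deposit is most probable.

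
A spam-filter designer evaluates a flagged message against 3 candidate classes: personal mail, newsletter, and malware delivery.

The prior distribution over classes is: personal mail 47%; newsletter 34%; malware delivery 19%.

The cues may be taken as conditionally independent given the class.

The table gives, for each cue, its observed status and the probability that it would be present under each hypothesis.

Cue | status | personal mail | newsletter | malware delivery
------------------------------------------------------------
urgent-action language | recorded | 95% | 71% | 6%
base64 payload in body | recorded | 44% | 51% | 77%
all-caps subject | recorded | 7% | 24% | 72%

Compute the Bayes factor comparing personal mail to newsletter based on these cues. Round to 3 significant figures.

0.337

The Bayes factor is the ratio of the joint likelihoods of the cue pattern under the two hypotheses.
  personal mail: 0.95 × 0.44 × 0.07 = 0.02926
  newsletter: 0.71 × 0.51 × 0.24 = 0.086904
Bayes factor = 0.02926 / 0.086904 ≈ 0.337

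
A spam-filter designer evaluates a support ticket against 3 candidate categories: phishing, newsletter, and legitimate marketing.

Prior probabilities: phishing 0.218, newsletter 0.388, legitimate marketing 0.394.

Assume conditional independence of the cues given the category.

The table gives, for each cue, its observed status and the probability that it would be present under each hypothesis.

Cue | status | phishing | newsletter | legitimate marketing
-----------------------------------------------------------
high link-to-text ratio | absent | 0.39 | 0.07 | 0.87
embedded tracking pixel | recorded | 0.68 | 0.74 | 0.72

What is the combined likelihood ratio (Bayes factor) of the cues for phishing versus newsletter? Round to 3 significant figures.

0.603

Take the product of per-cue likelihoods under each hypothesis (using 1 − P(present | H) for each absent cue), then divide.
  phishing: (1 − 0.39) × 0.68 = 0.4148
  newsletter: (1 − 0.07) × 0.74 = 0.6882
Bayes factor = 0.4148 / 0.6882 ≈ 0.603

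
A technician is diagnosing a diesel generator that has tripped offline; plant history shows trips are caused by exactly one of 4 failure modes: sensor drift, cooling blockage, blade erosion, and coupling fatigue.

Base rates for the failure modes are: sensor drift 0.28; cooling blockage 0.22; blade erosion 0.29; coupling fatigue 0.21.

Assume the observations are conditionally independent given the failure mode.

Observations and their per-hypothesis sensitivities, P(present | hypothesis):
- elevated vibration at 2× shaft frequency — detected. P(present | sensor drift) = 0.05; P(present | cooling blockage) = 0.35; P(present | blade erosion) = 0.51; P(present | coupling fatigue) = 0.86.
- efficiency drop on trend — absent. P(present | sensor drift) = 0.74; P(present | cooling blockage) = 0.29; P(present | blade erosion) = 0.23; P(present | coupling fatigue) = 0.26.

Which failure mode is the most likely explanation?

coupling fatigue

For each hypothesis, the unnormalized posterior weight is prior × product of the observation likelihoods (using 1 − P(present | H) for each absent observation):
  sensor drift: 0.28 × 0.05 × (1 − 0.74) = 0.00364
  cooling blockage: 0.22 × 0.35 × (1 − 0.29) = 0.05467
  blade erosion: 0.29 × 0.51 × (1 − 0.23) = 0.11388
  coupling fatigue: 0.21 × 0.86 × (1 − 0.26) = 0.13364
The unnormalized weights sum to 0.30584.
P(sensor drift | evidence) ≈ 0.00364 / 0.30584 ≈ 0.012
P(cooling blockage | evidence) ≈ 0.05467 / 0.30584 ≈ 0.179
P(blade erosion | evidence) ≈ 0.11388 / 0.30584 ≈ 0.372
P(coupling fatigue | evidence) ≈ 0.13364 / 0.30584 ≈ 0.437
The largest is 0.437, so coupling fatigue is most probable.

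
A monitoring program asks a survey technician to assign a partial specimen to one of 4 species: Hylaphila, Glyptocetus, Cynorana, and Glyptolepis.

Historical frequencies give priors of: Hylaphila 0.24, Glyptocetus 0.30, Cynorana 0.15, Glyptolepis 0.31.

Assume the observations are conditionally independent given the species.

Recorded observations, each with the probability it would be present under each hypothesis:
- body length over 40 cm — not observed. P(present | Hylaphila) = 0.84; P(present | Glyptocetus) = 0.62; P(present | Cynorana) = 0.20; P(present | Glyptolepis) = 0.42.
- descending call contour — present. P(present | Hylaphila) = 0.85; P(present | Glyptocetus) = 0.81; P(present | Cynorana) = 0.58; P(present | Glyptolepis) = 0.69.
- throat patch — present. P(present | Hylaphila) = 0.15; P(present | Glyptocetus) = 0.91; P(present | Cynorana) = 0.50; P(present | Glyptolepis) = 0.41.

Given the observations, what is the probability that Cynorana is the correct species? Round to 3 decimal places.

0.199

By Bayes' rule with conditional independence, the unnormalized weight for each hypothesis is prior × ∏ likelihoods (using 1 − P(present | H) for each absent observation):
  Hylaphila: 0.24 × (1 − 0.84) × 0.85 × 0.15 = 0.004896
  Glyptocetus: 0.30 × (1 − 0.62) × 0.81 × 0.91 = 0.084029
  Cynorana: 0.15 × (1 − 0.20) × 0.58 × 0.50 = 0.0348
  Glyptolepis: 0.31 × (1 − 0.42) × 0.69 × 0.41 = 0.050865
Marginal likelihood of the evidence = 0.17459.
P(Cynorana | evidence) = 0.0348 / 0.17459 ≈ 0.199.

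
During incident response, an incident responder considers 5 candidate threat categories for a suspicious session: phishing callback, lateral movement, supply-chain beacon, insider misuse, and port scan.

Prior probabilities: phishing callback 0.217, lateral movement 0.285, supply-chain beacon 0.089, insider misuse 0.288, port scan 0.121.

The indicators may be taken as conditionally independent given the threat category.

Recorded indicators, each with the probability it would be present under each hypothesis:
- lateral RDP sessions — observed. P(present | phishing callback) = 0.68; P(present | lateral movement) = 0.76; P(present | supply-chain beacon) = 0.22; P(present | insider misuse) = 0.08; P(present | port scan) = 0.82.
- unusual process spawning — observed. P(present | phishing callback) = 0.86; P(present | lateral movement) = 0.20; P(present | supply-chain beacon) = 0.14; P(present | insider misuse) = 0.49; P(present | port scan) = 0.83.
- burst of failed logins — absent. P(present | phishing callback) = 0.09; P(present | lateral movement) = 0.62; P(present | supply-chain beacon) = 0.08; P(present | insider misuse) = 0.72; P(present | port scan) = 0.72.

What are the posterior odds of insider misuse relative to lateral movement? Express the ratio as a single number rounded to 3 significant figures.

0.192

Posterior odds equal prior odds times the likelihood ratio; only the two competing hypotheses matter (using 1 − P(present | H) for each absent indicator).
  insider misuse: 0.288 × 0.08 × 0.49 × (1 − 0.72) = 0.0031611
  lateral movement: 0.285 × 0.76 × 0.20 × (1 − 0.62) = 0.016462
Posterior odds = 0.0031611 / 0.016462 ≈ 0.192.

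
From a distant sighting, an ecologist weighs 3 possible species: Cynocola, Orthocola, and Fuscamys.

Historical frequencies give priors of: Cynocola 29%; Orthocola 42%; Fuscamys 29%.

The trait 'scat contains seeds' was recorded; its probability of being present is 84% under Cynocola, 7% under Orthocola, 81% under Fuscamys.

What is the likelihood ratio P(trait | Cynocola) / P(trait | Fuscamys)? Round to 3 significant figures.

1.04

Likelihood of this trait under each hypothesis:
  Cynocola: 0.84
  Fuscamys: 0.81
Bayes factor = 0.84 / 0.81 ≈ 1.04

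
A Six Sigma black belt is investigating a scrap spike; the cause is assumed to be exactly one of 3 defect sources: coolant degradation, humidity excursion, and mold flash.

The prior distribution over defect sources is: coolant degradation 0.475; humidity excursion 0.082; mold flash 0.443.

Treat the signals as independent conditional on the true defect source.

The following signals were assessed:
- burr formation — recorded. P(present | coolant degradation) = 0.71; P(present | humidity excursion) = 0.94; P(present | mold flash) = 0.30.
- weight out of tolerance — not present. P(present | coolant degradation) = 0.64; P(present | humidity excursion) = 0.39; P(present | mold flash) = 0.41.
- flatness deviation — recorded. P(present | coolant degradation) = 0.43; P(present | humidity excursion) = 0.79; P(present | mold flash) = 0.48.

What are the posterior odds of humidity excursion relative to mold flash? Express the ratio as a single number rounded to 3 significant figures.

Posterior odds equal prior odds times the likelihood ratio; only the two competing hypotheses matter (using 1 − P(present | H) for each absent signal).
  humidity excursion: 0.082 × 0.94 × (1 − 0.39) × 0.79 = 0.037145
  mold flash: 0.443 × 0.30 × (1 − 0.41) × 0.48 = 0.037637
Posterior odds = 0.037145 / 0.037637 ≈ 0.987.

0.987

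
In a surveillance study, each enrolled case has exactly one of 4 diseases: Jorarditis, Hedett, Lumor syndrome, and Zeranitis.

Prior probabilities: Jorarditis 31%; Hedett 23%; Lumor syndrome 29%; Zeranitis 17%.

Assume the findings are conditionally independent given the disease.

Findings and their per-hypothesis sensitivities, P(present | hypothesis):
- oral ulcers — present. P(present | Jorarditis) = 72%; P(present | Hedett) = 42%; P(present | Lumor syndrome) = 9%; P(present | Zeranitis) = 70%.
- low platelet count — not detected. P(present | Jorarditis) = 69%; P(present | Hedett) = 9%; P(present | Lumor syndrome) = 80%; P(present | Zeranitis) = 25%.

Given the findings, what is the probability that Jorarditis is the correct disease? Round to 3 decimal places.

0.275

By Bayes' rule with conditional independence, the unnormalized weight for each hypothesis is prior × ∏ likelihoods (using 1 − P(present | H) for each absent finding):
  Jorarditis: 0.31 × 0.72 × (1 − 0.69) = 0.069192
  Hedett: 0.23 × 0.42 × (1 − 0.09) = 0.087906
  Lumor syndrome: 0.29 × 0.09 × (1 − 0.80) = 0.00522
  Zeranitis: 0.17 × 0.70 × (1 − 0.25) = 0.08925
Marginal likelihood of the evidence = 0.25157.
P(Jorarditis | evidence) = 0.069192 / 0.25157 ≈ 0.275.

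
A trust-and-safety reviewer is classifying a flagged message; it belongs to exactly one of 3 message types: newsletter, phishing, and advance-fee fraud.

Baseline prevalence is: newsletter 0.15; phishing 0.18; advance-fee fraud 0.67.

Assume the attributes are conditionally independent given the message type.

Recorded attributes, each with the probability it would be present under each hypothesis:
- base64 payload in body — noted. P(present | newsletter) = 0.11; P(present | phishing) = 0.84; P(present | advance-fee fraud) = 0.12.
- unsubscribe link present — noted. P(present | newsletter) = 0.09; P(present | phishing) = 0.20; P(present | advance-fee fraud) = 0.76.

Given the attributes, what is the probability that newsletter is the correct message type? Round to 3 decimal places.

Multiply each prior by the joint likelihood of the attribute pattern:
  newsletter: 0.15 × 0.11 × 0.09 = 0.001485
  phishing: 0.18 × 0.84 × 0.20 = 0.03024
  advance-fee fraud: 0.67 × 0.12 × 0.76 = 0.061104
Normalizing constant Z = 0.001485 + 0.03024 + 0.061104 = 0.092829.
P(newsletter | evidence) = 0.001485 / 0.092829 ≈ 0.016.

0.016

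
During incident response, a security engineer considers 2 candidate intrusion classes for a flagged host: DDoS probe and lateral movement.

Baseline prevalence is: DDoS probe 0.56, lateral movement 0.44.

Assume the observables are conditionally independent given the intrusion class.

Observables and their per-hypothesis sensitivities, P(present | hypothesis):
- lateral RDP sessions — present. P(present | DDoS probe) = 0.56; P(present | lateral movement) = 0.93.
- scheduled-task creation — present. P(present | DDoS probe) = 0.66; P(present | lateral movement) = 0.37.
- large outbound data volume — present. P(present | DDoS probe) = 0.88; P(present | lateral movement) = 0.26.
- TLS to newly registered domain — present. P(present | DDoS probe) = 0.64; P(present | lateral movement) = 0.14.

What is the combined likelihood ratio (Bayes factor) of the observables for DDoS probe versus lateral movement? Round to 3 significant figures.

16.6

Joint likelihood of the observable pattern under each hypothesis:
  DDoS probe: 0.56 × 0.66 × 0.88 × 0.64 = 0.20816
  lateral movement: 0.93 × 0.37 × 0.26 × 0.14 = 0.012525
Bayes factor = 0.20816 / 0.012525 ≈ 16.6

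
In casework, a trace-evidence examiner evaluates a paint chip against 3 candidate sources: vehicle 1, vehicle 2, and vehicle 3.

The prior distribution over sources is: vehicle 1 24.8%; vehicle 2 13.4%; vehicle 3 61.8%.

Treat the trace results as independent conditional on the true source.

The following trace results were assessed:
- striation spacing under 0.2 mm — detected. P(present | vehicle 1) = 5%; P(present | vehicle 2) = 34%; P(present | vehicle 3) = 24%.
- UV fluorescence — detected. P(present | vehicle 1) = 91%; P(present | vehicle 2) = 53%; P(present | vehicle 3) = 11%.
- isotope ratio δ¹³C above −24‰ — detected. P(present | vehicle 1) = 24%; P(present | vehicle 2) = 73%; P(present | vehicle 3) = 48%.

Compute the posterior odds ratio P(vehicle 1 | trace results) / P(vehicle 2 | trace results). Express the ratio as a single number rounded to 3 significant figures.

Posterior odds equal prior odds times the likelihood ratio; only the two competing hypotheses matter.
  vehicle 1: 0.248 × 0.05 × 0.91 × 0.24 = 0.0027082
  vehicle 2: 0.134 × 0.34 × 0.53 × 0.73 = 0.017627
Odds(vehicle 1 : vehicle 2) = 0.0027082 / 0.017627 ≈ 0.154.

0.154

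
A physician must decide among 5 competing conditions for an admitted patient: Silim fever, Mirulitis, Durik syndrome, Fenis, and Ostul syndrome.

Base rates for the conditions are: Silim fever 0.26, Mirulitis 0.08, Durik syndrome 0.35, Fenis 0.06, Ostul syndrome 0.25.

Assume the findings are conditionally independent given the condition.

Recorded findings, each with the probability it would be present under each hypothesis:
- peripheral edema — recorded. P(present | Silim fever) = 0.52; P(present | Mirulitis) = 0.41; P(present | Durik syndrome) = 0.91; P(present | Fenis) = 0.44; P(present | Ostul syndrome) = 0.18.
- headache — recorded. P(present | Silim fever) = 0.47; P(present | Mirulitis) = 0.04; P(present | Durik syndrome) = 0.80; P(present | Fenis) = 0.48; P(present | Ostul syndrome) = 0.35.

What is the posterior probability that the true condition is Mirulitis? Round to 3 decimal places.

Multiply each prior by the joint likelihood of the evidence pattern:
  Silim fever: 0.26 × 0.52 × 0.47 = 0.063544
  Mirulitis: 0.08 × 0.41 × 0.04 = 0.001312
  Durik syndrome: 0.35 × 0.91 × 0.80 = 0.2548
  Fenis: 0.06 × 0.44 × 0.48 = 0.012672
  Ostul syndrome: 0.25 × 0.18 × 0.35 = 0.01575
Marginal likelihood of the evidence = 0.34808.
P(Mirulitis | evidence) = 0.001312 / 0.34808 ≈ 0.004.

0.004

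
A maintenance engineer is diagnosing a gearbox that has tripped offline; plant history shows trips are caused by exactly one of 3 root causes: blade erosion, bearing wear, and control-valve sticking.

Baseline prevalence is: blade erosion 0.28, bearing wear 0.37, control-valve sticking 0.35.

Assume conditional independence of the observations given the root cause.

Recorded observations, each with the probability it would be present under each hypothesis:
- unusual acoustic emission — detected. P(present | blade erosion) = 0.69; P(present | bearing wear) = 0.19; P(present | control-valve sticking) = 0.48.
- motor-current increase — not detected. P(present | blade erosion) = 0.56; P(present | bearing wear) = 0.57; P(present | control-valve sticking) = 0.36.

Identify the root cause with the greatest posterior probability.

Multiply each prior by the joint likelihood of the evidence pattern (using 1 − P(present | H) for each absent observation):
  blade erosion: 0.28 × 0.69 × (1 − 0.56) = 0.085008
  bearing wear: 0.37 × 0.19 × (1 − 0.57) = 0.030229
  control-valve sticking: 0.35 × 0.48 × (1 − 0.36) = 0.10752
The unnormalized weights sum to 0.22276.
P(blade erosion | evidence) ≈ 0.085008 / 0.22276 ≈ 0.382
P(bearing wear | evidence) ≈ 0.030229 / 0.22276 ≈ 0.136
P(control-valve sticking | evidence) ≈ 0.10752 / 0.22276 ≈ 0.483
The largest is 0.483, so control-valve sticking is most probable.

control-valve sticking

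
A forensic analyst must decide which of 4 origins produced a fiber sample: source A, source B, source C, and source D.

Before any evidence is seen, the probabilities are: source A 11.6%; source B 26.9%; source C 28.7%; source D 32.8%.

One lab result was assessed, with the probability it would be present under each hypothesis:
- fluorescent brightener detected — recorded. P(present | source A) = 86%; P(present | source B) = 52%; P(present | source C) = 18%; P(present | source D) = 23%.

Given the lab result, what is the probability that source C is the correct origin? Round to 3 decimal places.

Multiply each prior by the likelihood of the lab result:
  source A: 0.116 × 0.86 = 0.09976
  source B: 0.269 × 0.52 = 0.13988
  source C: 0.287 × 0.18 = 0.05166
  source D: 0.328 × 0.23 = 0.07544
The unnormalized weights sum to 0.36674.
P(source C | evidence) = 0.05166 / 0.36674 ≈ 0.141.

0.141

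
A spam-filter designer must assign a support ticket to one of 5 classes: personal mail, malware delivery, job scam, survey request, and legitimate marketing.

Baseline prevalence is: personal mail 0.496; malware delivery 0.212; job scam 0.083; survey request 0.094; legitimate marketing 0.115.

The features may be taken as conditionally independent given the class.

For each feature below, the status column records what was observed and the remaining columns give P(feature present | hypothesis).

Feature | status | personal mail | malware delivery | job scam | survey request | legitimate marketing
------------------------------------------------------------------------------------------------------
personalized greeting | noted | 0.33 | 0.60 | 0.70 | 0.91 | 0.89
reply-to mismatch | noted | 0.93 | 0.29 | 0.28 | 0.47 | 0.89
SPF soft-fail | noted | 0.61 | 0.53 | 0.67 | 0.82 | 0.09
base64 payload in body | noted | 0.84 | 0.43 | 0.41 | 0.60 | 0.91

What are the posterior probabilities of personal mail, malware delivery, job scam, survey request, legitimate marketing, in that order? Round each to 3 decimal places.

For each hypothesis, the unnormalized posterior weight is prior × product of the feature likelihoods:
  personal mail: 0.496 × 0.33 × 0.93 × 0.61 × 0.84 = 0.077999
  malware delivery: 0.212 × 0.60 × 0.29 × 0.53 × 0.43 = 0.0084068
  job scam: 0.083 × 0.70 × 0.28 × 0.67 × 0.41 = 0.0044688
  survey request: 0.094 × 0.91 × 0.47 × 0.82 × 0.60 = 0.01978
  legitimate marketing: 0.115 × 0.89 × 0.89 × 0.09 × 0.91 = 0.0074604
Marginal likelihood of the evidence = 0.11812.
P(personal mail | evidence) = 0.077999 / 0.11812 ≈ 0.660
P(malware delivery | evidence) = 0.0084068 / 0.11812 ≈ 0.071
P(job scam | evidence) = 0.0044688 / 0.11812 ≈ 0.038
P(survey request | evidence) = 0.01978 / 0.11812 ≈ 0.167
P(legitimate marketing | evidence) = 0.0074604 / 0.11812 ≈ 0.063

0.660, 0.071, 0.038, 0.167, 0.063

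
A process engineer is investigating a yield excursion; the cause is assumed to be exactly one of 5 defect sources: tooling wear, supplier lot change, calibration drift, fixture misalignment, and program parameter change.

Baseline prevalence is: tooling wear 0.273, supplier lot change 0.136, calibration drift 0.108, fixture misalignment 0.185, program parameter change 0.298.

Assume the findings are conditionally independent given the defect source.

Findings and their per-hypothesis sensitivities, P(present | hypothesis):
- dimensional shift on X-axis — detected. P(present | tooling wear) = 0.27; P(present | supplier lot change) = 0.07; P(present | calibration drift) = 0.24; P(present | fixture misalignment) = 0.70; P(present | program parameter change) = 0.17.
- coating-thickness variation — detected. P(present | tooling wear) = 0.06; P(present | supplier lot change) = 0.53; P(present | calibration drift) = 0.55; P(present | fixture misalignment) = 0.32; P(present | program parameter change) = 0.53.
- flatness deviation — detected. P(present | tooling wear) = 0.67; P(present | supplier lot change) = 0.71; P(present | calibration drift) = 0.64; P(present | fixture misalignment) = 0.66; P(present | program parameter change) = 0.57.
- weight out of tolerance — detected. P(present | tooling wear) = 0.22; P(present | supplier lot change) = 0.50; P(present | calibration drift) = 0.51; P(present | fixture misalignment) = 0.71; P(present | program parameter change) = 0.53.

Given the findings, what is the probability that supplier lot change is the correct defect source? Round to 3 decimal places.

0.052

For each hypothesis, the unnormalized posterior weight is prior × product of the finding likelihoods:
  tooling wear: 0.273 × 0.27 × 0.06 × 0.67 × 0.22 = 0.00065189
  supplier lot change: 0.136 × 0.07 × 0.53 × 0.71 × 0.50 = 0.0017912
  calibration drift: 0.108 × 0.24 × 0.55 × 0.64 × 0.51 = 0.0046532
  fixture misalignment: 0.185 × 0.70 × 0.32 × 0.66 × 0.71 = 0.019419
  program parameter change: 0.298 × 0.17 × 0.53 × 0.57 × 0.53 = 0.0081113
The unnormalized weights sum to 0.034626.
P(supplier lot change | evidence) = 0.0017912 / 0.034626 ≈ 0.052.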